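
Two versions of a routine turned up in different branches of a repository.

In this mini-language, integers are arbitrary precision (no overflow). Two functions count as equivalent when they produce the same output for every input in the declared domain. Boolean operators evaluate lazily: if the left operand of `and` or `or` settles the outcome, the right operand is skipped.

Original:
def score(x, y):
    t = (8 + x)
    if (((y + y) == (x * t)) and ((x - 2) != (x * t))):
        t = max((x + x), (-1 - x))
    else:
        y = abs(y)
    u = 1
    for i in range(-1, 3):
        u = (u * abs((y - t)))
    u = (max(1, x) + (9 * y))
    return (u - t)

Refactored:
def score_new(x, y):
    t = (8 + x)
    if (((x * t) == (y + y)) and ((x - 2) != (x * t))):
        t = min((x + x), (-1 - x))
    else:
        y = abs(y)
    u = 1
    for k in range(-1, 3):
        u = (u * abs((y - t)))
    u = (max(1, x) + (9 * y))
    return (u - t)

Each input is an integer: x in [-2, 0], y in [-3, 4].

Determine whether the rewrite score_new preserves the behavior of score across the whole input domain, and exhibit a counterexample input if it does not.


Take x=0, y=0.
score: t becomes 8; next (((y + y) == (x * t)) and ((x - 2) != (x * t))) evaluates to true; next t becomes 0; next u becomes 1; next at i=-1:; next u becomes 0; next at i=0:; next u becomes 0; next at i=1:; next u becomes 0; next at i=2:; next u becomes 0; next u becomes 1; next final value 1
score_new: t becomes 8; next (((x * t) == (y + y)) and ((x - 2) != (x * t))) evaluates to true; next t becomes -1; next u becomes 1; next at k=-1:; next u becomes 1; next at k=0:; next u becomes 1; next at k=1:; next u becomes 1; next at k=2:; next u becomes 1; next u becomes 1; next final value 2
1 against 2: the behavior changed.
verdict: not equivalent; witness: x=0, y=0


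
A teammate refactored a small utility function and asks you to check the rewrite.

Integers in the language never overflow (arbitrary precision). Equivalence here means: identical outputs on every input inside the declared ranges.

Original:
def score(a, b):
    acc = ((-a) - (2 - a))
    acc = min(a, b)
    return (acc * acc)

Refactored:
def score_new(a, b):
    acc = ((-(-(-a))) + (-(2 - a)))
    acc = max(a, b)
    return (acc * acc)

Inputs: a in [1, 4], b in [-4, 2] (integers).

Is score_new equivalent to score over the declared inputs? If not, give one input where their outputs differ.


Consider the input a=1, b=-4.
score: acc=-2, then acc=-4, then returns 16
score_new: acc=-2, then acc=1, then returns 1
16 vs 1 — the two versions disagree here.
verdict: not equivalent; witness: a=1, b=-4


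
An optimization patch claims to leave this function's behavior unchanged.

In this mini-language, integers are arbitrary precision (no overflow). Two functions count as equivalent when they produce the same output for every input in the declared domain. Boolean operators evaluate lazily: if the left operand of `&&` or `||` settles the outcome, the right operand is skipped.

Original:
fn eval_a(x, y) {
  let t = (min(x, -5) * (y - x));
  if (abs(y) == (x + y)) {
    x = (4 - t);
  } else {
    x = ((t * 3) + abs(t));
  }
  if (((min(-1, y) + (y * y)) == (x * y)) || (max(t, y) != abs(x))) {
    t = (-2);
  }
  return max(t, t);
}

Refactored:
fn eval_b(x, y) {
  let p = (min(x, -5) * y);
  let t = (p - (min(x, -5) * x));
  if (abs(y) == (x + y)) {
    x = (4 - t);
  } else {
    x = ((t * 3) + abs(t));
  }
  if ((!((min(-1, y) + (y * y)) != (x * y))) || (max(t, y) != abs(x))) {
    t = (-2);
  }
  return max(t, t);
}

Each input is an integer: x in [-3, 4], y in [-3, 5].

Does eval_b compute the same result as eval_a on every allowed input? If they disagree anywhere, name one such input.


Differences: boolean connective usage differs; also arithmetic usage differs; also local variable names differ; also statement counts differ; also comparison usage differs; also min/max/abs usage differs; also constant usage differs — yet all 72 inputs agree.
verdict: equivalent


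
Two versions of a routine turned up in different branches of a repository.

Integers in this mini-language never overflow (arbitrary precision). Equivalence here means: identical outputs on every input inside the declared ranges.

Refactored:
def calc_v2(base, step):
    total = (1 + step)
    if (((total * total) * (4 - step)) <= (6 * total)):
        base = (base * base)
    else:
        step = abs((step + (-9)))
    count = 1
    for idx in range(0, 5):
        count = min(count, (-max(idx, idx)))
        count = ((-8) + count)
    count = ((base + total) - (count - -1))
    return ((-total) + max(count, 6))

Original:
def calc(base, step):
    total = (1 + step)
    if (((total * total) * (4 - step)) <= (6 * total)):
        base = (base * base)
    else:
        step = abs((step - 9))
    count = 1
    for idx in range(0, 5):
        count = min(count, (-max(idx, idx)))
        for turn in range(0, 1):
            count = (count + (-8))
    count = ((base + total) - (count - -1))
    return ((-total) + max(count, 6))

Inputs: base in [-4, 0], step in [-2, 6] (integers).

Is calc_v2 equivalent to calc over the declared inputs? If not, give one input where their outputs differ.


The two versions differ — the changes include loop structure differs, arithmetic usage differs, local variable names differ, statement counts differ.
Spot check at base=0, step=4 — calc: total=5, then (((total * total) * (4 - step)) <= (6 * total)) is true, then base=0, then count=1, then (idx=0), then count=0, then (turn=0), then count=-8, then (idx=1), then count=-8, then (turn=0), then count=-16, then (idx=2), then count=-16, then (turn=0), then count=-24, then (idx=3), then count=-24, then (turn=0), then count=-32, then (idx=4), then count=-32, then (turn=0), then count=-40, then count=44, then returns 39. calc_v2: total=5, then (((total * total) * (4 - step)) <= (6 * total)) is true, then base=0, then count=1, then (idx=0), then count=0, then count=-8, then (idx=1), then count=-8, then count=-16, then (idx=2), then count=-16, then count=-24, then (idx=3), then count=-24, then count=-32, then (idx=4), then count=-32, then count=-40, then count=44, then returns 39. Both give 39.
An exhaustive pass over the 45 declared inputs shows identical outputs.
verdict: equivalent


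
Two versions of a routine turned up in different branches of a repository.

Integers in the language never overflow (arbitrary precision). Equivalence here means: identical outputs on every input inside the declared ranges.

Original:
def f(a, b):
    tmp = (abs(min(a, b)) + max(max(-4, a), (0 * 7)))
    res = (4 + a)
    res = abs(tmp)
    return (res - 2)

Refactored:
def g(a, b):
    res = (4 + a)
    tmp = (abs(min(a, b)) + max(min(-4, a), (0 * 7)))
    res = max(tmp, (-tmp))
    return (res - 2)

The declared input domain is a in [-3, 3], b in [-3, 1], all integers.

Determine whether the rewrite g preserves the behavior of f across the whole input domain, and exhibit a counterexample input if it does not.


On input a=1, b=-3, f returns 2 while g returns 1.
verdict: not equivalent; witness: a=1, b=-3


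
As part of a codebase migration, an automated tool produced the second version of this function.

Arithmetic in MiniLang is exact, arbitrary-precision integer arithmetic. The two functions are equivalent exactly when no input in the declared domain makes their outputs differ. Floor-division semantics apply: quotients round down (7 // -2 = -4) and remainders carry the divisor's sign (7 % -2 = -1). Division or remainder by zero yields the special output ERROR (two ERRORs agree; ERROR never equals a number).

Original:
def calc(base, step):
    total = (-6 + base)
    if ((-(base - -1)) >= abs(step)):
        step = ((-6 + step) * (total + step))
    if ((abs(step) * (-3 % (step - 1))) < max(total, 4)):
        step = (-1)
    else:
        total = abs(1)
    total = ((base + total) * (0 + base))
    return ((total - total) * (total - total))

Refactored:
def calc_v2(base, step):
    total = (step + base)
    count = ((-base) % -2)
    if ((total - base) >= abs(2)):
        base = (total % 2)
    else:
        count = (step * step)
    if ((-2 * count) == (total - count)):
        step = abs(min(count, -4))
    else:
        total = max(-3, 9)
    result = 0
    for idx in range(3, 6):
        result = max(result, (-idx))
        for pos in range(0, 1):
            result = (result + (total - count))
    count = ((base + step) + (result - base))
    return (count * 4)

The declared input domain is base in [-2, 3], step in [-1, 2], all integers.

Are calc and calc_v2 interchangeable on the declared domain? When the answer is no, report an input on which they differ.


Run the pair on base=-2, step=-1.
calc: total=-8, then ((-(base - -1)) >= abs(step)) is true, then step=63, then ((abs(step) * (-3 % (step - 1))) < max(total, 4)) is false, then total=1, then total=2, then returns 0
calc_v2: total=-3, then count=0, then ((total - base) >= abs(2)) is false, then count=1, then ((-2 * count) == (total - count)) is false, then total=9, then result=0, then (idx=3), then result=0, then (pos=0), then result=8, then (idx=4), then result=8, then (pos=0), then result=16, then (idx=5), then result=16, then (pos=0), then result=24, then count=23, then returns 92
0 and 92 differ, so these are not the same function on this domain.
verdict: not equivalent; witness: base=-2, step=-1


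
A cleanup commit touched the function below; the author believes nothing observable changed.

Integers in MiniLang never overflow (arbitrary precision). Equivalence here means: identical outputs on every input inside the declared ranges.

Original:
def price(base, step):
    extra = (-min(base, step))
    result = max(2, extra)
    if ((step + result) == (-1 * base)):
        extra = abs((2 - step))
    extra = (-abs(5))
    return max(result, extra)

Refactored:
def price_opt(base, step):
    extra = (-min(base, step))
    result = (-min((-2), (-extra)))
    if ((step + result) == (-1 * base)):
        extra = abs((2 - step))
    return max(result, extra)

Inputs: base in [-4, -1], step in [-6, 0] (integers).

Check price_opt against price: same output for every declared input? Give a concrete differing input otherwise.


Try base=-1, step=-1.
price: extra = 1; result = 2; ((step + result) == (-1 * base)) -> true; extra = 3; extra = -5; return 2
price_opt: extra = 1; result = 2; ((step + result) == (-1 * base)) -> true; extra = 3; return 3
2 against 3: the behavior changed.
verdict: not equivalent; witness: base=-1, step=-1


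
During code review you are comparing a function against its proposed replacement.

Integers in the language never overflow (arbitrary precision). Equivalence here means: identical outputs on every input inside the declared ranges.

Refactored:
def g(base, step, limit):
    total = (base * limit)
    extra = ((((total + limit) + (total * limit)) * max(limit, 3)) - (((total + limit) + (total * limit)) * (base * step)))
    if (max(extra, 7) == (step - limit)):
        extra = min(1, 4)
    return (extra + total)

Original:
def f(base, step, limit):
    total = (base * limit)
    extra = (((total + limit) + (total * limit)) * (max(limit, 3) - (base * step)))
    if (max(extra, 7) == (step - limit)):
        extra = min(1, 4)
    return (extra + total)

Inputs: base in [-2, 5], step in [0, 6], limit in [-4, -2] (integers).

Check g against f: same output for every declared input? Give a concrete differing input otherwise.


Behavior is preserved: although arithmetic usage differs, the outputs never diverge.
Spot check at base=-2, step=5, limit=-3 — f: total=6, then extra=-195, then (max(extra, 7) == (step - limit)) is false, then returns -189. g: total=6, then extra=-195, then (max(extra, 7) == (step - limit)) is false, then returns -189. Both give -189.
Sweeping the whole domain (168 inputs) finds no disagreement.
verdict: equivalent


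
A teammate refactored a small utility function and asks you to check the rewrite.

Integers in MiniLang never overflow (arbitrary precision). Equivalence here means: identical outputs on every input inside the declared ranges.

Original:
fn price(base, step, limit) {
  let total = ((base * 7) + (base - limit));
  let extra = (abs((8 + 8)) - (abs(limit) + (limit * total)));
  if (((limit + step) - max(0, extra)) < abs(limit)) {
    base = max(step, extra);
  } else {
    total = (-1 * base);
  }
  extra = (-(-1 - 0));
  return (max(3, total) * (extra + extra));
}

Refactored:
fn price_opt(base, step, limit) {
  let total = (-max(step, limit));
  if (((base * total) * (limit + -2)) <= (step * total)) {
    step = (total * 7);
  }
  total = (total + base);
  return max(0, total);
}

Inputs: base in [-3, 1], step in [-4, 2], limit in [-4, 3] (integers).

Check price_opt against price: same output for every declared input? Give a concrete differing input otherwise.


On input base=-3, step=-4, limit=-4, price returns 6 while price_opt returns 1.
verdict: not equivalent; witness: base=-3, step=-4, limit=-4


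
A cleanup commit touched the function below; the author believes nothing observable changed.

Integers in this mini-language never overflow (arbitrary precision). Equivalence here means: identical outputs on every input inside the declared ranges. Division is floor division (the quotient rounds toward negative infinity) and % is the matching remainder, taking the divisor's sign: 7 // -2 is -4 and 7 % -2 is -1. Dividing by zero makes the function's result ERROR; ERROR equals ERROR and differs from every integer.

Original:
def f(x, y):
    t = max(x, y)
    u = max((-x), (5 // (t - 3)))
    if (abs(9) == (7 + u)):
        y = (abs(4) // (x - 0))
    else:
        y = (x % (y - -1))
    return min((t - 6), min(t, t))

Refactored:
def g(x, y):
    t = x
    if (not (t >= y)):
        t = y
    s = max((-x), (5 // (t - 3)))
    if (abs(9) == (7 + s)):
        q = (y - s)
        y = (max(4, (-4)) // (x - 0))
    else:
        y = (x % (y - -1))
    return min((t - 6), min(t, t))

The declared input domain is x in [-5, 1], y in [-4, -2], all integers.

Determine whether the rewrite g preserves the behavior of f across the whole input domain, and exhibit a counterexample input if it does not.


Equivalent — the differences include constant usage differs; and arithmetic usage differs; and branching structure differs; and comparison usage differs; and local variable names differ; and statement counts differ; and boolean connective usage differs; and min/max/abs usage differs, yet no declared input distinguishes the two.
One worked example (x=-1, y=-3) — f: t=-1, then u=1, then (abs(9) == (7 + u)) is false, then y=-1, then returns -7; g: t=-1, then (not (t >= y)) is false, then s=1, then (abs(9) == (7 + s)) is false, then y=-1, then returns -7; agreement on -7.
Checked all 21 inputs in the declared domain: the outputs agree on every one.
verdict: equivalent


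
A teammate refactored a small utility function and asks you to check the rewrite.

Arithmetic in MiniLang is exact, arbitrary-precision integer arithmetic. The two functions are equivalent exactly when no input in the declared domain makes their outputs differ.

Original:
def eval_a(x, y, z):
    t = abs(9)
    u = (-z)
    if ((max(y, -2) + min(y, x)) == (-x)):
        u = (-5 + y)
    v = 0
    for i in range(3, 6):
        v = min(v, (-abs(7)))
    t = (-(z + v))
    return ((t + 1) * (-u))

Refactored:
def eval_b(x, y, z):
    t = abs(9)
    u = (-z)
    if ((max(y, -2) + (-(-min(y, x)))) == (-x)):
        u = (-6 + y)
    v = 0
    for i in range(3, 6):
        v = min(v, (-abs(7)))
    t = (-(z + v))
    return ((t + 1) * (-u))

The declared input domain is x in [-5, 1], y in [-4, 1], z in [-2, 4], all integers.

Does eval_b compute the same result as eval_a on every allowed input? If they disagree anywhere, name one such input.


Evaluate both at x=0, y=0, z=-2.
eval_a: t := 9 | u := 2 | ((max(y, -2) + min(y, x)) == (-x)): true | u := -5 | v := 0 | iter i=3: | v := -7 | iter i=4: | v := -7 | iter i=5: | v := -7 | t := 9 | result 50
eval_b: t := 9 | u := 2 | ((max(y, -2) + (-(-min(y, x)))) == (-x)): true | u := -6 | v := 0 | iter i=3: | v := -7 | iter i=4: | v := -7 | iter i=5: | v := -7 | t := 9 | result 60
50 vs 60 — the two versions disagree here.
verdict: not equivalent; witness: x=0, y=0, z=-2


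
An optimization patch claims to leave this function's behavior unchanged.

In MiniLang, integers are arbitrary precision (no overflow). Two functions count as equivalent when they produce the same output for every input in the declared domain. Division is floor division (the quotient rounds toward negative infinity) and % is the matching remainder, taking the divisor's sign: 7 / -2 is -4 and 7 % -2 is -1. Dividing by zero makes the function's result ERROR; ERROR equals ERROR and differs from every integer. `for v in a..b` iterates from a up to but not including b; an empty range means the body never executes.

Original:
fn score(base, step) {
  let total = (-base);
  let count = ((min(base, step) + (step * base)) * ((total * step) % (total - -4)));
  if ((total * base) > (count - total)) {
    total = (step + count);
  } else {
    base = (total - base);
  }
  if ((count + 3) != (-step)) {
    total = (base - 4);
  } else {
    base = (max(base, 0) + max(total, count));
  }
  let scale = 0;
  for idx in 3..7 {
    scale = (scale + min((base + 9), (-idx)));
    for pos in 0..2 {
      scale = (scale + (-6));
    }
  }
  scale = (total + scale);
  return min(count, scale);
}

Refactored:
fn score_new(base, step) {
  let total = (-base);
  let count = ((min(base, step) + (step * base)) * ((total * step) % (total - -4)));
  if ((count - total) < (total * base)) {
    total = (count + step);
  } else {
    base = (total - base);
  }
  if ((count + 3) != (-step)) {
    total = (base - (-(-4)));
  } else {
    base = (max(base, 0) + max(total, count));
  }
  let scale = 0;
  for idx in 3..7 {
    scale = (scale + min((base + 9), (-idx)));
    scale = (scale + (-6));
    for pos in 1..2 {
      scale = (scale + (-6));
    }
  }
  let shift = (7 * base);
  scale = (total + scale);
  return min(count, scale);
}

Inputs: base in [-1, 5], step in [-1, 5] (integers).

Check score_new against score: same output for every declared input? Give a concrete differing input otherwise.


The two versions differ — the changes include comparison usage differs; and constant usage differs; and statement counts differ; and arithmetic usage differs; and loop structure differs; and local variable names differ.
As a probe, take base=5, step=3: score runs total = -5; count = 0; ((total * base) > (count - total)) -> false; base = -10; ((count + 3) != (-step)) -> true; total = -14; scale = 0; [idx=3]; scale = -3; [pos=0]; scale = -9; [pos=1]; scale = -15; [idx=4]; scale = -19; [pos=0]; scale = -25; [pos=1]; scale = -31; [idx=5]; scale = -36; [pos=0]; scale = -42; [pos=1]; scale = -48; [idx=6]; scale = -54; [pos=0]; scale = -60; [pos=1]; scale = -66; scale = -80; return -80; score_new runs total = -5; count = 0; ((count - total) < (total * base)) -> false; base = -10; ((count + 3) != (-step)) -> true; total = -14; scale = 0; [idx=3]; scale = -3; scale = -9; [pos=1]; scale = -15; [idx=4]; scale = -19; scale = -25; [pos=1]; scale = -31; [idx=5]; scale = -36; scale = -42; [pos=1]; scale = -48; [idx=6]; scale = -54; scale = -60; [pos=1]; scale = -66; shift = -70; scale = -80; return -80; both end at -80.
Every one of the 49 inputs gives matching results.
verdict: equivalent


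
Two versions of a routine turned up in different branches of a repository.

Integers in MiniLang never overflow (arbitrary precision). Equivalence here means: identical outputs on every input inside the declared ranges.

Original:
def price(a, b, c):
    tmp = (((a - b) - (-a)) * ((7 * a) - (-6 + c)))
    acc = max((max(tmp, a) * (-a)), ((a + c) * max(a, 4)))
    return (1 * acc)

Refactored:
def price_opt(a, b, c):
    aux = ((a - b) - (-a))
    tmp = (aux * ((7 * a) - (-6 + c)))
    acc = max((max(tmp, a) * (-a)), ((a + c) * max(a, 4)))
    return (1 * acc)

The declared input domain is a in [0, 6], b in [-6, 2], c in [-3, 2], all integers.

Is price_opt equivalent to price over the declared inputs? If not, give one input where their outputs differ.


Equivalent — the differences include statement counts differ; and local variable names differ, yet no declared input distinguishes the two.
As a probe, take a=5, b=1, c=-2: price runs tmp=387, then acc=15, then returns 15; price_opt runs aux=9, then tmp=387, then acc=15, then returns 15; both end at 15.
Across all 378 domain points the two functions coincide.
verdict: equivalent


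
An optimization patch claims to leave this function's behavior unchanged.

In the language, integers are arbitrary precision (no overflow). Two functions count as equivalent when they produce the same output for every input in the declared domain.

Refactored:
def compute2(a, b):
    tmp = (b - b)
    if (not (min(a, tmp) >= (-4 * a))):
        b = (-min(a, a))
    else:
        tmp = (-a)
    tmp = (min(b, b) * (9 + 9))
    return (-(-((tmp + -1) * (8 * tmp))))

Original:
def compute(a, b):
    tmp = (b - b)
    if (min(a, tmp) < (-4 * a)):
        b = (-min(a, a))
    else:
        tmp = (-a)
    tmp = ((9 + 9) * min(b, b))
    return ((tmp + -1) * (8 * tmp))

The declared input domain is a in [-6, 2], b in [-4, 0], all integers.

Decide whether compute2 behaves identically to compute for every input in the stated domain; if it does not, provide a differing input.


Equivalent — the differences include boolean connective usage differs, comparison usage differs, yet no declared input distinguishes the two.
As a probe, take a=2, b=-4: compute runs tmp becomes 0; next (min(a, tmp) < (-4 * a)) evaluates to false; next tmp becomes -2; next tmp becomes -72; next final value 42048; compute2 runs tmp becomes 0; next (not (min(a, tmp) >= (-4 * a))) evaluates to false; next tmp becomes -2; next tmp becomes -72; next final value 42048; both end at 42048.
Across all 45 domain points the two functions coincide.
verdict: equivalent


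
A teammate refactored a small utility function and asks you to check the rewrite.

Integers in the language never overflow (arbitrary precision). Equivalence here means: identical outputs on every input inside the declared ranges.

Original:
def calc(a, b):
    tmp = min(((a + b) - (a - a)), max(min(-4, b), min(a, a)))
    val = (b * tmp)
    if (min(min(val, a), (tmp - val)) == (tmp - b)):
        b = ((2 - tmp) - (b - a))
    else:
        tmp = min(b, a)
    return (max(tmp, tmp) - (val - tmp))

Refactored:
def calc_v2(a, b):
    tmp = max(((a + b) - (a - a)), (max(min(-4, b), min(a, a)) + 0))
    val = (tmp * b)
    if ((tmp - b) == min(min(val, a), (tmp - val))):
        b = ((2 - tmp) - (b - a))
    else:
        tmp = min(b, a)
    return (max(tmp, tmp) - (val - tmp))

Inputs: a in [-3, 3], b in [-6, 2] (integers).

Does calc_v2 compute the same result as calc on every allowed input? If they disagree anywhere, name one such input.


Consider the input a=-3, b=-6.
calc: tmp=-9, then val=54, then (min(min(val, a), (tmp - val)) == (tmp - b)) is false, then tmp=-6, then returns -66
calc_v2: tmp=-3, then val=18, then ((tmp - b) == min(min(val, a), (tmp - val))) is false, then tmp=-6, then returns -30
-66 != -30, so the rewrite changes behavior.
verdict: not equivalent; witness: a=-3, b=-6


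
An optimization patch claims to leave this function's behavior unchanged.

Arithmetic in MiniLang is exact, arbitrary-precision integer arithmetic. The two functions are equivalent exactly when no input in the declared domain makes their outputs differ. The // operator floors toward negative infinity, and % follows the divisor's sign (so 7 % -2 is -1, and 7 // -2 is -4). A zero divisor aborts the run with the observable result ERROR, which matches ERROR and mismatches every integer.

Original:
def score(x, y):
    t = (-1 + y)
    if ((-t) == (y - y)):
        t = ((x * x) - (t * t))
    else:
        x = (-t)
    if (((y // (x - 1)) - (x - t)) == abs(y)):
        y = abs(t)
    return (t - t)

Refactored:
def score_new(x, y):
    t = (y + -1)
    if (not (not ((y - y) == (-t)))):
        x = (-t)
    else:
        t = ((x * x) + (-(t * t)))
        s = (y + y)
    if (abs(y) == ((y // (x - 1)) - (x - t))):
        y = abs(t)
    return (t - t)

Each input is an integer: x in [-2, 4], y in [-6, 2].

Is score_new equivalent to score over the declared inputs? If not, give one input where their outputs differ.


Run the pair on x=-2, y=0.
score: t := -1 | ((-t) == (y - y)): false | x := 1 | divide-by-zero, output ERROR
score_new: t := -1 | (not (not ((y - y) == (-t)))): false | t := 3 | s := 0 | (abs(y) == ((y // (x - 1)) - (x - t))): false | result 0
ERROR != 0, so the rewrite changes behavior.
verdict: not equivalent; witness: x=-2, y=0


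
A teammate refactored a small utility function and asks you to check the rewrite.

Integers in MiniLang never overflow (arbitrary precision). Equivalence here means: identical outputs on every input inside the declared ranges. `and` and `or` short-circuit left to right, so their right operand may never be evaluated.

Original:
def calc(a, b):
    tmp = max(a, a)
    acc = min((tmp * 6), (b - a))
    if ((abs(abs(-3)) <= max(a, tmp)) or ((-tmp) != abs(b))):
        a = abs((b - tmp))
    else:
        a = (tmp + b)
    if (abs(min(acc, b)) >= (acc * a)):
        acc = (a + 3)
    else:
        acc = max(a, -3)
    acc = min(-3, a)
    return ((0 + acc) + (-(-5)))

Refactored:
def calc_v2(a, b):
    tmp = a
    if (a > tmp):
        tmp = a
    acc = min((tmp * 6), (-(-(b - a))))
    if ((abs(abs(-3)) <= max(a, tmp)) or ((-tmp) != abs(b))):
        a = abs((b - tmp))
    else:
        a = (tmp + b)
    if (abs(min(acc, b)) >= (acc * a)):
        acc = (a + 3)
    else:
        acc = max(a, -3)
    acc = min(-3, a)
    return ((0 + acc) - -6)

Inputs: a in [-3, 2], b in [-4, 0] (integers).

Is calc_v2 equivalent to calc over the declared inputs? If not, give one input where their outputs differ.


Evaluate both at a=-3, b=-4.
calc: tmp=-3, then acc=-18, then ((abs(abs(-3)) <= max(a, tmp)) or ((-tmp) != abs(b))) is true, then a=1, then (abs(min(acc, b)) >= (acc * a)) is true, then acc=4, then acc=-3, then returns 2
calc_v2: tmp=-3, then (a > tmp) is false, then acc=-18, then ((abs(abs(-3)) <= max(a, tmp)) or ((-tmp) != abs(b))) is true, then a=1, then (abs(min(acc, b)) >= (acc * a)) is true, then acc=4, then acc=-3, then returns 3
2 vs 3 — the two versions disagree here.
verdict: not equivalent; witness: a=-3, b=-4


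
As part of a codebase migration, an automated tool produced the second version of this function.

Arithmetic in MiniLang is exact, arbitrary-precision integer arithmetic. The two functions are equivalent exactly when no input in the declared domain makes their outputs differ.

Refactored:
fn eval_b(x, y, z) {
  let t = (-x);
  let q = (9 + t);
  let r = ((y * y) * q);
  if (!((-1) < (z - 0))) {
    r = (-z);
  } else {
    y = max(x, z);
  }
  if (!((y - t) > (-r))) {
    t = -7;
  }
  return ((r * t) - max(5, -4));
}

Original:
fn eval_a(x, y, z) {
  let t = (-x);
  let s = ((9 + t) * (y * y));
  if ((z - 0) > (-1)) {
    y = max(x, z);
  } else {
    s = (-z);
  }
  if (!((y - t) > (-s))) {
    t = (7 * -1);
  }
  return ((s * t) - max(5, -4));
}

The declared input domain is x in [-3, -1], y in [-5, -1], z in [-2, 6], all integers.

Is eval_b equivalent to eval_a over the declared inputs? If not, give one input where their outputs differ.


This is a faithful refactor — statement counts differ; also boolean connective usage differs; also comparison usage differs; also arithmetic usage differs; also local variable names differ; also constant usage differs, but the computed results match everywhere.
Spot check at x=-3, y=-1, z=6 — eval_a: t = 3; s = 12; ((z - 0) > (-1)) -> true; y = 6; (!((y - t) > (-s))) -> false; return 31. eval_b: t = 3; q = 12; r = 12; (!((-1) < (z - 0))) -> false; y = 6; (!((y - t) > (-r))) -> false; return 31. Both give 31.
Sweeping the whole domain (135 inputs) finds no disagreement.
verdict: equivalent


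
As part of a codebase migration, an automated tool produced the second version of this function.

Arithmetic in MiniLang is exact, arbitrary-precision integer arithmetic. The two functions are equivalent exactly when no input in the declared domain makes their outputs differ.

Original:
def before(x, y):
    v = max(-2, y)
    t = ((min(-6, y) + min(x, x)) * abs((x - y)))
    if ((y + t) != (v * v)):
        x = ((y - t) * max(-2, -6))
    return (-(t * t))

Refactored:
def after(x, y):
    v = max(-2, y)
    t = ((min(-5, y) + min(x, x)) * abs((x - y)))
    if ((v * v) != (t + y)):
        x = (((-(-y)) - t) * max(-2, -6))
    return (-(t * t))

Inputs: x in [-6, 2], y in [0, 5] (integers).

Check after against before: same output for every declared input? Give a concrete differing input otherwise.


Not equivalent: x=-6, y=0 separates them (-5184 vs -4356).
before: v=0, then t=-72, then ((y + t) != (v * v)) is true, then x=-144, then returns -5184
after: v=0, then t=-66, then ((v * v) != (t + y)) is true, then x=-132, then returns -4356
verdict: not equivalent; witness: x=-6, y=0


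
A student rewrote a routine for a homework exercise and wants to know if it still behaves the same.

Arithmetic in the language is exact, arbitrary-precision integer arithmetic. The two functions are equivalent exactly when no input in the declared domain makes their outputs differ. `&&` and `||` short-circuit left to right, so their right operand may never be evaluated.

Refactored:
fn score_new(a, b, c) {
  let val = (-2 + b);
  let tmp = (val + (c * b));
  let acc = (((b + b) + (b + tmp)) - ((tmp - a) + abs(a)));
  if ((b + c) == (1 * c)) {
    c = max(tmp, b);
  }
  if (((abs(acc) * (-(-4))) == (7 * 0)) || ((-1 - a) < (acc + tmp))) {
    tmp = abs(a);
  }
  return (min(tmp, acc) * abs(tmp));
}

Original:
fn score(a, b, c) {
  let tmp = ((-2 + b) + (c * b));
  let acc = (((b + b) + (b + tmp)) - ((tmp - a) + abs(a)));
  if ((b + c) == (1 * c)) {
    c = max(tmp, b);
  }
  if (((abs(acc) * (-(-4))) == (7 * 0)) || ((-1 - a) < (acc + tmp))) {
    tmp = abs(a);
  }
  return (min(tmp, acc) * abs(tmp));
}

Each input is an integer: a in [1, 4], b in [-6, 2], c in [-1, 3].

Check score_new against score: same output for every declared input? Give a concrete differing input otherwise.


The two are interchangeable: statement counts differ, plus local variable names differ, and every declared input agrees.
One worked example (a=4, b=2, c=2) — score: tmp = 4; acc = 6; ((b + c) == (1 * c)) -> false; (((abs(acc) * (-(-4))) == (7 * 0)) || ((-1 - a) < (acc + tmp))) -> true; tmp = 4; return 16; score_new: val = 0; tmp = 4; acc = 6; ((b + c) == (1 * c)) -> false; (((abs(acc) * (-(-4))) == (7 * 0)) || ((-1 - a) < (acc + tmp))) -> true; tmp = 4; return 16; agreement on 16.
Sweeping the whole domain (180 inputs) finds no disagreement.
verdict: equivalent


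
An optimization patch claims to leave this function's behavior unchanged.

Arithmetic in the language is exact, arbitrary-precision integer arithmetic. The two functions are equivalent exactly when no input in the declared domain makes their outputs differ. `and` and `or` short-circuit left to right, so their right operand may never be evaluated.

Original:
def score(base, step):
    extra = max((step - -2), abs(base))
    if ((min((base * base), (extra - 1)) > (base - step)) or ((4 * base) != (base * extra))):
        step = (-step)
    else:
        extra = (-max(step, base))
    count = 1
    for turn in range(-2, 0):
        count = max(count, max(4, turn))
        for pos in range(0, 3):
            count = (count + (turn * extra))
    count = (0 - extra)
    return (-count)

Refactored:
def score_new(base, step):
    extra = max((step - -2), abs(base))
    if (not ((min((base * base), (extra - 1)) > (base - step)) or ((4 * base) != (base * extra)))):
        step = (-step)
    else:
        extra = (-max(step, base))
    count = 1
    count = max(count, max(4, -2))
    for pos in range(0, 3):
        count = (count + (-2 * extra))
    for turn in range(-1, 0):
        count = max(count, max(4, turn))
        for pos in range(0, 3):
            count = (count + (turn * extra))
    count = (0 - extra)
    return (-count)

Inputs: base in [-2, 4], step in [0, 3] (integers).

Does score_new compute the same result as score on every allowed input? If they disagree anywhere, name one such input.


base=-2, step=0 yields 2 from score but 0 from score_new.
verdict: not equivalent; witness: base=-2, step=0


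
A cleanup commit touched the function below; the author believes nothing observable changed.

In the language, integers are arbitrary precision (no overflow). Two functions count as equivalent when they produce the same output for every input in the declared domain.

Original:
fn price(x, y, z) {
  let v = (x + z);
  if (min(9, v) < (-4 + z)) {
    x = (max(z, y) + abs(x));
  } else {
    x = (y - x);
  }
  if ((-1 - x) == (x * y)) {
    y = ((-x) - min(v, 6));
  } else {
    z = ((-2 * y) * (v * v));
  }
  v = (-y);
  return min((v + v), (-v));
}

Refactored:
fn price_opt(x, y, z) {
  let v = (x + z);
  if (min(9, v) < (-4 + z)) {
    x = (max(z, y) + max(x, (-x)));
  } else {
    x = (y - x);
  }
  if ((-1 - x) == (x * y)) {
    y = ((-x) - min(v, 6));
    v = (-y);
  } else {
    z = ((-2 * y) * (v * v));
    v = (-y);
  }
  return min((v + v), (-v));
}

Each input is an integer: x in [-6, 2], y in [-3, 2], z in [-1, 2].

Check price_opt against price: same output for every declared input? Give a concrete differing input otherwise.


Behavior is preserved: although statement counts differ; also min/max/abs usage differs, the outputs never diverge.
As a probe, take x=-6, y=-3, z=2: price runs v = -4; (min(9, v) < (-4 + z)) -> true; x = 8; ((-1 - x) == (x * y)) -> false; z = 96; v = 3; return -3; price_opt runs v = -4; (min(9, v) < (-4 + z)) -> true; x = 8; ((-1 - x) == (x * y)) -> false; z = 96; v = 3; return -3; both end at -3.
Checked all 216 inputs in the declared domain: the outputs agree on every one.
verdict: equivalent


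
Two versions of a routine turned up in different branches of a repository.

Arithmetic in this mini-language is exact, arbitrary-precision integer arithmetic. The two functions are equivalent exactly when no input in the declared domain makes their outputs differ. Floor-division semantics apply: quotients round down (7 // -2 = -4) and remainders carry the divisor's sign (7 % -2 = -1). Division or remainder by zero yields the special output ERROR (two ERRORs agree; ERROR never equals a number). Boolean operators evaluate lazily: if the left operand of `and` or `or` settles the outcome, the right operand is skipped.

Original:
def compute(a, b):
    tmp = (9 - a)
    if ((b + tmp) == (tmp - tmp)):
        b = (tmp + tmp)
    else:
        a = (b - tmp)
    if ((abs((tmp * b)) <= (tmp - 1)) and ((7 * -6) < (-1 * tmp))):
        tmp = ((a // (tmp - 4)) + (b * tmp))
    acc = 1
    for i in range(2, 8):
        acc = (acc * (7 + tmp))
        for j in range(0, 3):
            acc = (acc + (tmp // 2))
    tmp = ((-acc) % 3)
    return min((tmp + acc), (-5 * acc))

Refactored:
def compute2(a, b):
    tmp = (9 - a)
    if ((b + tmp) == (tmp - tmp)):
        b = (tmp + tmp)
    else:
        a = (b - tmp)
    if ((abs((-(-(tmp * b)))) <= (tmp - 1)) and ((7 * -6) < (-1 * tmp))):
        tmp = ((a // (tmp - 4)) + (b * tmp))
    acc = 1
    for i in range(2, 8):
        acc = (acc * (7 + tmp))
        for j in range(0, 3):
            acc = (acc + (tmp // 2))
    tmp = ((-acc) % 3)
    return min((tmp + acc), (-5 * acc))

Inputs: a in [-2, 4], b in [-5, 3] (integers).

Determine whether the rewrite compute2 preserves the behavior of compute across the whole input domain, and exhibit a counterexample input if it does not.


Comparing the listings, the differences include: same computation, different form.
One worked example (a=2, b=-2) — compute: tmp = 7; ((b + tmp) == (tmp - tmp)) -> false; a = -9; ((abs((tmp * b)) <= (tmp - 1)) and ((7 * -6) < (-1 * tmp))) -> false; acc = 1; [i=2]; acc = 14; [j=0]; acc = 17; [j=1]; acc = 20; [j=2]; acc = 23; [i=3]; acc = 322; [j=0]; acc = 325; [j=1]; acc = 328; [j=2]; acc = 331; [i=4]; acc = 4634; [j=0]; acc = 4637; [j=1]; acc = 4640; [j=2]; acc = 4643; [i=5]; acc = 65002; [j=0]; acc = 65005; [j=1]; acc = 65008; [j=2]; acc = 65011; [i=6]; acc = 910154; [j=0]; acc = 910157; [j=1]; acc = 910160; [j=2]; acc = 910163; [i=7]; acc = 12742282; [j=0]; acc = 12742285; [j=1]; acc = 12742288; [j=2]; acc = 12742291; tmp = 2; return -63711455; compute2: tmp = 7; ((b + tmp) == (tmp - tmp)) -> false; a = -9; ((abs((-(-(tmp * b)))) <= (tmp - 1)) and ((7 * -6) < (-1 * tmp))) -> false; acc = 1; [i=2]; acc = 14; [j=0]; acc = 17; [j=1]; acc = 20; [j=2]; acc = 23; [i=3]; acc = 322; [j=0]; acc = 325; [j=1]; acc = 328; [j=2]; acc = 331; [i=4]; acc = 4634; [j=0]; acc = 4637; [j=1]; acc = 4640; [j=2]; acc = 4643; [i=5]; acc = 65002; [j=0]; acc = 65005; [j=1]; acc = 65008; [j=2]; acc = 65011; [i=6]; acc = 910154; [j=0]; acc = 910157; [j=1]; acc = 910160; [j=2]; acc = 910163; [i=7]; acc = 12742282; [j=0]; acc = 12742285; [j=1]; acc = 12742288; [j=2]; acc = 12742291; tmp = 2; return -63711455; agreement on -63711455.
Across all 63 domain points the two functions coincide.
verdict: equivalent


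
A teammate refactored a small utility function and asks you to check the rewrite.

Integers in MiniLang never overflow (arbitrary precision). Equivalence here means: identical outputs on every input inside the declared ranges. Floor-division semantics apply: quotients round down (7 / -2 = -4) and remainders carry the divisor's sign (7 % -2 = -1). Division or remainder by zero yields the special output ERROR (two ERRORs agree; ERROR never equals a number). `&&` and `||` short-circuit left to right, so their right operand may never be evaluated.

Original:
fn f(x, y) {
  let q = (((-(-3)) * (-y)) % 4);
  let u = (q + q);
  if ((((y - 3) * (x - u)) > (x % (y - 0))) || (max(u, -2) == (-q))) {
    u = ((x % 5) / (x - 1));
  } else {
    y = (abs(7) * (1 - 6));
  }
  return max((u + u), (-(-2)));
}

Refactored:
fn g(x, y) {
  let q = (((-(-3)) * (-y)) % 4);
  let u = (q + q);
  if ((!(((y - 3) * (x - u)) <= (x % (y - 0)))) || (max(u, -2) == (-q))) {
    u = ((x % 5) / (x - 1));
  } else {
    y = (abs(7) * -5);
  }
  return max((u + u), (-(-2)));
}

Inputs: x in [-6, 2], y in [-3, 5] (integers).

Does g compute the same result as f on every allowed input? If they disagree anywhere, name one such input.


Side by side, the visible changes include: comparison usage differs; also constant usage differs; also boolean connective usage differs; also arithmetic usage differs.
One worked example (x=-2, y=-1) — f: q = 3; u = 6; ((((y - 3) * (x - u)) > (x % (y - 0))) || (max(u, -2) == (-q))) -> true; u = -1; return 2; g: q = 3; u = 6; ((!(((y - 3) * (x - u)) <= (x % (y - 0)))) || (max(u, -2) == (-q))) -> true; u = -1; return 2; agreement on 2.
Sweeping the whole domain (81 inputs) finds no disagreement.
verdict: equivalent


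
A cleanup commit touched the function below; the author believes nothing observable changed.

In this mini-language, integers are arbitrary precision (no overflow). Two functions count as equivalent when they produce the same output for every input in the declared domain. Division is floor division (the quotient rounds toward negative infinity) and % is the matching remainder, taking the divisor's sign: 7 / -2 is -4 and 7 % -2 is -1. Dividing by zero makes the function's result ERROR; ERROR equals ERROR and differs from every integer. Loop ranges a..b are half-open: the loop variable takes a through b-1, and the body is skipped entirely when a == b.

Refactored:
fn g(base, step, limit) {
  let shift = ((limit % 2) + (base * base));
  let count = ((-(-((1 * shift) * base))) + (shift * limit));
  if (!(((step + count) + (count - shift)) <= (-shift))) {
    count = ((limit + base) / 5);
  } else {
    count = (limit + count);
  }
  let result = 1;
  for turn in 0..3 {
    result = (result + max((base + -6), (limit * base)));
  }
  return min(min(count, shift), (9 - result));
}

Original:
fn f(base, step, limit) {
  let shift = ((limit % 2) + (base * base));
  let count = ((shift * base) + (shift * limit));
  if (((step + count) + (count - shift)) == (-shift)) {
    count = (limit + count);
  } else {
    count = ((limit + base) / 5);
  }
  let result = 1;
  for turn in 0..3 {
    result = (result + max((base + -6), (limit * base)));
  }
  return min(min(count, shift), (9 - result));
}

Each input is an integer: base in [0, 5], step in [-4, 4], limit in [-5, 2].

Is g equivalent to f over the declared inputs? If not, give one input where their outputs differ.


Try base=0, step=-4, limit=-5.
f: shift = 1; count = -5; (((step + count) + (count - shift)) == (-shift)) -> false; count = -1; result = 1; [turn=0]; result = 1; [turn=1]; result = 1; [turn=2]; result = 1; return -1
g: shift = 1; count = -5; (!(((step + count) + (count - shift)) <= (-shift))) -> false; count = -10; result = 1; [turn=0]; result = 1; [turn=1]; result = 1; [turn=2]; result = 1; return -10
-1 vs -10 — the two versions disagree here.
verdict: not equivalent; witness: base=0, step=-4, limit=-5
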